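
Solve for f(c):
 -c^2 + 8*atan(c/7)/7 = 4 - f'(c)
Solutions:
 f(c) = C1 + c^3/3 - 8*c*atan(c/7)/7 + 4*c + 4*log(c^2 + 49)


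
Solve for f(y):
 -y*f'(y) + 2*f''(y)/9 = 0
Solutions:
 f(y) = C1 + C2*erfi(3*y/2)


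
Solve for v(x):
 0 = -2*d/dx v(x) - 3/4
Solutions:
 v(x) = C1 - 3*x/8


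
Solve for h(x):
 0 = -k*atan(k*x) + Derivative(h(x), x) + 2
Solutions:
 h(x) = C1 + k*Piecewise((x*atan(k*x) - log(k^2*x^2 + 1)/(2*k), Ne(k, 0)), (0, True)) - 2*x


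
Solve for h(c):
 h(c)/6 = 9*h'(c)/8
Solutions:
 h(c) = C1*exp(4*c/27)


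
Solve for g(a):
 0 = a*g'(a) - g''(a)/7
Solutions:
 g(a) = C1 + C2*erfi(sqrt(14)*a/2)


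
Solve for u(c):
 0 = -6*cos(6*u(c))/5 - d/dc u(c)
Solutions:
 6*c/5 - log(sin(6*u(c)) - 1)/12 + log(sin(6*u(c)) + 1)/12 = C1


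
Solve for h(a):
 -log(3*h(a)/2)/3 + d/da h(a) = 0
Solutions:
 3*Integral(1/(-log(_y) - log(3) + log(2)), (_y, h(a))) = C1 - a


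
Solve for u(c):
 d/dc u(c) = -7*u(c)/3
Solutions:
 u(c) = C1*exp(-7*c/3)


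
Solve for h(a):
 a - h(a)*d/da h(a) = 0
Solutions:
 h(a) = -sqrt(C1 + a^2)
 h(a) = sqrt(C1 + a^2)


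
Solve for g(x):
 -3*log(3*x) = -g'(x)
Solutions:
 g(x) = C1 + 3*x*log(x) - 3*x + x*log(27)


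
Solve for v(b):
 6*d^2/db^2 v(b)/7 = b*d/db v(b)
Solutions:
 v(b) = C1 + C2*erfi(sqrt(21)*b/6)


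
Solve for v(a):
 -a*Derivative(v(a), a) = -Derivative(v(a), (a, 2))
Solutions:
 v(a) = C1 + C2*erfi(sqrt(2)*a/2)


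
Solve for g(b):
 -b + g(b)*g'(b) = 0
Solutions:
 g(b) = -sqrt(C1 + b^2)
 g(b) = sqrt(C1 + b^2)


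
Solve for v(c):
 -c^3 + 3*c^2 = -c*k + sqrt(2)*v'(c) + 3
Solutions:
 v(c) = C1 - sqrt(2)*c^4/8 + sqrt(2)*c^3/2 + sqrt(2)*c^2*k/4 - 3*sqrt(2)*c/2


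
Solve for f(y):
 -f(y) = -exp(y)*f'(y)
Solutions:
 f(y) = C1*exp(-exp(-y))


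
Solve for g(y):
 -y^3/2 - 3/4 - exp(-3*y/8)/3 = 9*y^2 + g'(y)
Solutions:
 g(y) = C1 - y^4/8 - 3*y^3 - 3*y/4 + 8*exp(-3*y/8)/9


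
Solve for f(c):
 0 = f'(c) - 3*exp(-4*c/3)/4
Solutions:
 f(c) = C1 - 9*exp(-4*c/3)/16


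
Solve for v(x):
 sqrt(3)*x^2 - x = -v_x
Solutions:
 v(x) = C1 - sqrt(3)*x^3/3 + x^2/2


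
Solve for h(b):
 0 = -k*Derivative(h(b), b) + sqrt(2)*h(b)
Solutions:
 h(b) = C1*exp(sqrt(2)*b/k)


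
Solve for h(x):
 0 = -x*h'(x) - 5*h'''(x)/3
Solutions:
 h(x) = C1 + Integral(C2*airyai(-3^(1/3)*5^(2/3)*x/5) + C3*airybi(-3^(1/3)*5^(2/3)*x/5), x)


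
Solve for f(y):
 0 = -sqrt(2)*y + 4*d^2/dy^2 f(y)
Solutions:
 f(y) = C1 + C2*y + sqrt(2)*y^3/24


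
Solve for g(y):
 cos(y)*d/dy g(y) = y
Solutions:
 g(y) = C1 + Integral(y/cos(y), y)


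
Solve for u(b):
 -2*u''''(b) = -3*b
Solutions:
 u(b) = C1 + C2*b + C3*b^2 + C4*b^3 + b^5/80


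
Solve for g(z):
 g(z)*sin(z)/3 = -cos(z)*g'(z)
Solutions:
 g(z) = C1*cos(z)^(1/3)


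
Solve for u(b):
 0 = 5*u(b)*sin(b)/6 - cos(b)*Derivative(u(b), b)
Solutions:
 u(b) = C1/cos(b)^(5/6)


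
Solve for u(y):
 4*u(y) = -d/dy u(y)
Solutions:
 u(y) = C1*exp(-4*y)


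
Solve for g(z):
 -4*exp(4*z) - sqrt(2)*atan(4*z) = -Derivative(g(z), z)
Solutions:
 g(z) = C1 + sqrt(2)*(z*atan(4*z) - log(16*z^2 + 1)/8) + exp(4*z)


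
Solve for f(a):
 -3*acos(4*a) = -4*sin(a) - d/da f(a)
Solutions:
 f(a) = C1 + 3*a*acos(4*a) - 3*sqrt(1 - 16*a^2)/4 + 4*cos(a)


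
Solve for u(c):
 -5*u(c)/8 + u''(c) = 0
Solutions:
 u(c) = C1*exp(-sqrt(10)*c/4) + C2*exp(sqrt(10)*c/4)


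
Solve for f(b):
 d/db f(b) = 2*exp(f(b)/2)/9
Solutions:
 f(b) = 2*log(-1/(C1 + 2*b)) + 2*log(18)


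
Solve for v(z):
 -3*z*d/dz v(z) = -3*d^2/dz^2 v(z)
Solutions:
 v(z) = C1 + C2*erfi(sqrt(2)*z/2)


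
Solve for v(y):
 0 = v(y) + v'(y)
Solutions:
 v(y) = C1*exp(-y)


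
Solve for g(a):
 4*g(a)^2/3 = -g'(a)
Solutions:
 g(a) = 3/(C1 + 4*a)


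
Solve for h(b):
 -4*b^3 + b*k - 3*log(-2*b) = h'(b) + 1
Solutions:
 h(b) = C1 - b^4 + b^2*k/2 - 3*b*log(-b) + b*(2 - 3*log(2))


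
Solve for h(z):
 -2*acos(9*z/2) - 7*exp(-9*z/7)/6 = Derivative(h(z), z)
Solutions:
 h(z) = C1 - 2*z*acos(9*z/2) + 2*sqrt(4 - 81*z^2)/9 + 49*exp(-9*z/7)/54


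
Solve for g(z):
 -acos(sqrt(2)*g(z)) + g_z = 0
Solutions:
 Integral(1/acos(sqrt(2)*_y), (_y, g(z))) = C1 + z


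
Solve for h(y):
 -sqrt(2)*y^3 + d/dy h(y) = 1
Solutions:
 h(y) = C1 + sqrt(2)*y^4/4 + y


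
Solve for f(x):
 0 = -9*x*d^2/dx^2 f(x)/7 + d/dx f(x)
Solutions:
 f(x) = C1 + C2*x^(16/9)


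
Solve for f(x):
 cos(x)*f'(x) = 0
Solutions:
 f(x) = C1


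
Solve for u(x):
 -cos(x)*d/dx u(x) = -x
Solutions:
 u(x) = C1 + Integral(x/cos(x), x)


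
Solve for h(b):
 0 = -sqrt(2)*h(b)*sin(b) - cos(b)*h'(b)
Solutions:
 h(b) = C1*cos(b)^(sqrt(2))


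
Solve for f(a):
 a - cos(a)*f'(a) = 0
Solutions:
 f(a) = C1 + Integral(a/cos(a), a)


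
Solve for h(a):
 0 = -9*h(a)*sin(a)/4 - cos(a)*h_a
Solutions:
 h(a) = C1*cos(a)^(9/4)


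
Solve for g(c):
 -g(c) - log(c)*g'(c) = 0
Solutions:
 g(c) = C1*exp(-li(c))


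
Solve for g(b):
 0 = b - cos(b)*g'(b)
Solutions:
 g(b) = C1 + Integral(b/cos(b), b)


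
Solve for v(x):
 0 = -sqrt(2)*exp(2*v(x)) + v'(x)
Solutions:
 v(x) = log(-sqrt(-1/(C1 + sqrt(2)*x))) - log(2)/2
 v(x) = log(-1/(C1 + sqrt(2)*x))/2 - log(2)/2


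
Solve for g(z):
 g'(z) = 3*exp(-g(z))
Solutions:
 g(z) = log(C1 + 3*z)


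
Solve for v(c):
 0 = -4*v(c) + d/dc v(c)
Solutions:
 v(c) = C1*exp(4*c)


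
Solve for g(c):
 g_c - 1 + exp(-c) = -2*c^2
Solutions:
 g(c) = C1 - 2*c^3/3 + c + exp(-c)


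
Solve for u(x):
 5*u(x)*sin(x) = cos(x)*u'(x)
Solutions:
 u(x) = C1/cos(x)^5


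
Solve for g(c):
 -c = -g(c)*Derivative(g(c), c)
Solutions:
 g(c) = -sqrt(C1 + c^2)
 g(c) = sqrt(C1 + c^2)


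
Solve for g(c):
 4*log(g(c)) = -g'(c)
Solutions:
 li(g(c)) = C1 - 4*c


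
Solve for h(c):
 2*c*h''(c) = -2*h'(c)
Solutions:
 h(c) = C1 + C2*log(c)


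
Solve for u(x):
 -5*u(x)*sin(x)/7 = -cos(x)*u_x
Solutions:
 u(x) = C1/cos(x)^(5/7)


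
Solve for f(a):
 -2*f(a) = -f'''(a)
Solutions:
 f(a) = C3*exp(2^(1/3)*a) + (C1*sin(2^(1/3)*sqrt(3)*a/2) + C2*cos(2^(1/3)*sqrt(3)*a/2))*exp(-2^(1/3)*a/2)


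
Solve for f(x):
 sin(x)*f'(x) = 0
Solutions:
 f(x) = C1


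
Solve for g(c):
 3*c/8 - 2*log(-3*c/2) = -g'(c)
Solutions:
 g(c) = C1 - 3*c^2/16 + 2*c*log(-c) + 2*c*(-1 - log(2) + log(3))


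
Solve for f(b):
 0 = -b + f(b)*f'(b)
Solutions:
 f(b) = -sqrt(C1 + b^2)
 f(b) = sqrt(C1 + b^2)


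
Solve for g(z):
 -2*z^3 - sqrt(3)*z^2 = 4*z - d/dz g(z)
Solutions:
 g(z) = C1 + z^4/2 + sqrt(3)*z^3/3 + 2*z^2


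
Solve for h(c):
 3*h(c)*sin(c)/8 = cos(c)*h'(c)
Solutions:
 h(c) = C1/cos(c)^(3/8)


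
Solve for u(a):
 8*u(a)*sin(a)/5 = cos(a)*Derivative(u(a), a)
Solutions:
 u(a) = C1/cos(a)^(8/5)


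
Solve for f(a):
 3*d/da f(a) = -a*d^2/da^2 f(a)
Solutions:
 f(a) = C1 + C2/a^2


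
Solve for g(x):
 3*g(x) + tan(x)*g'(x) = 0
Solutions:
 g(x) = C1/sin(x)^3


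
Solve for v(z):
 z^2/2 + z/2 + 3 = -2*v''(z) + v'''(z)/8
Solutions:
 v(z) = C1 + C2*z + C3*exp(16*z) - z^4/48 - 3*z^3/64 - 777*z^2/1024


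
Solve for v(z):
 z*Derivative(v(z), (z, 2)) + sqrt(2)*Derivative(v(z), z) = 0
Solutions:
 v(z) = C1 + C2*z^(1 - sqrt(2))


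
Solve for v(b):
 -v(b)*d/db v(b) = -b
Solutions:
 v(b) = -sqrt(C1 + b^2)
 v(b) = sqrt(C1 + b^2)


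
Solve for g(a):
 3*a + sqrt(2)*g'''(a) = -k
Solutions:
 g(a) = C1 + C2*a + C3*a^2 - sqrt(2)*a^4/16 - sqrt(2)*a^3*k/12


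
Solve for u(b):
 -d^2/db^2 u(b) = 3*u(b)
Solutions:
 u(b) = C1*sin(sqrt(3)*b) + C2*cos(sqrt(3)*b)


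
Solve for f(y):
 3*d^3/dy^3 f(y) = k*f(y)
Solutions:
 f(y) = C1*exp(3^(2/3)*k^(1/3)*y/3) + C2*exp(k^(1/3)*y*(-3^(2/3) + 3*3^(1/6)*I)/6) + C3*exp(-k^(1/3)*y*(3^(2/3) + 3*3^(1/6)*I)/6)


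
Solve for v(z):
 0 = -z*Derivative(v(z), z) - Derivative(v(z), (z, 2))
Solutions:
 v(z) = C1 + C2*erf(sqrt(2)*z/2)


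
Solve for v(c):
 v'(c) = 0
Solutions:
 v(c) = C1


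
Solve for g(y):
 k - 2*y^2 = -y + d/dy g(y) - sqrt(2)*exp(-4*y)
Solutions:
 g(y) = C1 + k*y - 2*y^3/3 + y^2/2 - sqrt(2)*exp(-4*y)/4


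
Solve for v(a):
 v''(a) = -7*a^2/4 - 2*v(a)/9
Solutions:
 v(a) = C1*sin(sqrt(2)*a/3) + C2*cos(sqrt(2)*a/3) - 63*a^2/8 + 567/8


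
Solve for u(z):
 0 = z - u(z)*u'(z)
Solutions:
 u(z) = -sqrt(C1 + z^2)
 u(z) = sqrt(C1 + z^2)


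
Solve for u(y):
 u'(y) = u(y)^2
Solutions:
 u(y) = -1/(C1 + y)


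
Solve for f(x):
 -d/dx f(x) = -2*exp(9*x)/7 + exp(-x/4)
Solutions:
 f(x) = C1 + 2*exp(9*x)/63 + 4*exp(-x/4)


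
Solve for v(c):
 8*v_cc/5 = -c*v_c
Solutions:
 v(c) = C1 + C2*erf(sqrt(5)*c/4)


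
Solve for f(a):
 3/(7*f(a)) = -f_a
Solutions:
 f(a) = -sqrt(C1 - 42*a)/7
 f(a) = sqrt(C1 - 42*a)/7


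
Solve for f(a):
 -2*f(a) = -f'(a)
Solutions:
 f(a) = C1*exp(2*a)


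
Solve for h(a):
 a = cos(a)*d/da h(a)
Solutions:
 h(a) = C1 + Integral(a/cos(a), a)


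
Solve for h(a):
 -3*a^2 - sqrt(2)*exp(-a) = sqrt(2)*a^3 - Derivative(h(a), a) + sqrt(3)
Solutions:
 h(a) = C1 + sqrt(2)*a^4/4 + a^3 + sqrt(3)*a - sqrt(2)*exp(-a)


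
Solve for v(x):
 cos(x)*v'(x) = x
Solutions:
 v(x) = C1 + Integral(x/cos(x), x)


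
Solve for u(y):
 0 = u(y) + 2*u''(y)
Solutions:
 u(y) = C1*sin(sqrt(2)*y/2) + C2*cos(sqrt(2)*y/2)


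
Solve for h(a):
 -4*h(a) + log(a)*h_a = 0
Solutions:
 h(a) = C1*exp(4*li(a))


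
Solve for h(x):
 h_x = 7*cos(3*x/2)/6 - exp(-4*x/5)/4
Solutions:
 h(x) = C1 + 7*sin(3*x/2)/9 + 5*exp(-4*x/5)/16


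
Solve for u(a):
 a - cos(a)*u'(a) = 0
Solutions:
 u(a) = C1 + Integral(a/cos(a), a)


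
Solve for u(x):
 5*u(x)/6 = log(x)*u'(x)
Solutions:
 u(x) = C1*exp(5*li(x)/6)


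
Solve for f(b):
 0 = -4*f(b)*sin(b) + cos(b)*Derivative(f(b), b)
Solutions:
 f(b) = C1/cos(b)^4


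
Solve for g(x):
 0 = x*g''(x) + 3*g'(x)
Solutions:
 g(x) = C1 + C2/x^2


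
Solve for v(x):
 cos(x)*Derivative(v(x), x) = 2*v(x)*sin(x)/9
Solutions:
 v(x) = C1/cos(x)^(2/9)


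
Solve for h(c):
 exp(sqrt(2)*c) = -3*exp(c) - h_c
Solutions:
 h(c) = C1 - 3*exp(c) - sqrt(2)*exp(sqrt(2)*c)/2


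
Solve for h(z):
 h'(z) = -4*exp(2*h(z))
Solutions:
 h(z) = log(-sqrt(-1/(C1 - 4*z))) - log(2)/2
 h(z) = log(-1/(C1 - 4*z))/2 - log(2)/2


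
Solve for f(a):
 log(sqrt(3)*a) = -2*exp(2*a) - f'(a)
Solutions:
 f(a) = C1 - a*log(a) + a*(1 - log(3)/2) - exp(2*a)


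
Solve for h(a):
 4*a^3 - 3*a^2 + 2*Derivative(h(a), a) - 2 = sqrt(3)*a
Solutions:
 h(a) = C1 - a^4/2 + a^3/2 + sqrt(3)*a^2/4 + a


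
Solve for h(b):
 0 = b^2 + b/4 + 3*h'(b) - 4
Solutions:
 h(b) = C1 - b^3/9 - b^2/24 + 4*b/3


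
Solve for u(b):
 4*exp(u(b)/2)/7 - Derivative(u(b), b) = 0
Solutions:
 u(b) = 2*log(-1/(C1 + 4*b)) + 2*log(14)


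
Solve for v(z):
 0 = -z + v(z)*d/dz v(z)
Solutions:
 v(z) = -sqrt(C1 + z^2)
 v(z) = sqrt(C1 + z^2)


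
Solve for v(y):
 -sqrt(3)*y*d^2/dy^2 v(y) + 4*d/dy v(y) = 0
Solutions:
 v(y) = C1 + C2*y^(1 + 4*sqrt(3)/3)


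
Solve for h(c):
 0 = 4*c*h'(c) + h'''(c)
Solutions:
 h(c) = C1 + Integral(C2*airyai(-2^(2/3)*c) + C3*airybi(-2^(2/3)*c), c)


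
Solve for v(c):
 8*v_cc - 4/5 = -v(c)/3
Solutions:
 v(c) = C1*sin(sqrt(6)*c/12) + C2*cos(sqrt(6)*c/12) + 12/5


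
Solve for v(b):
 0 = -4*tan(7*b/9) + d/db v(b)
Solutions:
 v(b) = C1 - 36*log(cos(7*b/9))/7


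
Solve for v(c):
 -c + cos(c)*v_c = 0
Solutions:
 v(c) = C1 + Integral(c/cos(c), c)


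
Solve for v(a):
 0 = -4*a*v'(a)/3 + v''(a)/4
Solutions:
 v(a) = C1 + C2*erfi(2*sqrt(6)*a/3)


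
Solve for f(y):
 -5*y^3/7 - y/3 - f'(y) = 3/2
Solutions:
 f(y) = C1 - 5*y^4/28 - y^2/6 - 3*y/2


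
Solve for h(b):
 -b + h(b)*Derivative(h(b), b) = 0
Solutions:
 h(b) = -sqrt(C1 + b^2)
 h(b) = sqrt(C1 + b^2)


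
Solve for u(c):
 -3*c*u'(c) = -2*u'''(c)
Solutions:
 u(c) = C1 + Integral(C2*airyai(2^(2/3)*3^(1/3)*c/2) + C3*airybi(2^(2/3)*3^(1/3)*c/2), c)


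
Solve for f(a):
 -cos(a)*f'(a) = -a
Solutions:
 f(a) = C1 + Integral(a/cos(a), a)


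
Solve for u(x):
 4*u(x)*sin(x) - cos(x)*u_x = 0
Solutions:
 u(x) = C1/cos(x)^4


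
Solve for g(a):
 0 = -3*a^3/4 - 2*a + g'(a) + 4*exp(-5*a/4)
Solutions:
 g(a) = C1 + 3*a^4/16 + a^2 + 16*exp(-5*a/4)/5


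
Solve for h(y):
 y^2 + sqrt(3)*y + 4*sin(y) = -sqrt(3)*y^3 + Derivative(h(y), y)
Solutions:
 h(y) = C1 + sqrt(3)*y^4/4 + y^3/3 + sqrt(3)*y^2/2 - 4*cos(y)


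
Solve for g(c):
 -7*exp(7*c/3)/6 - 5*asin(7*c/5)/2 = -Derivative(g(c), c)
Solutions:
 g(c) = C1 + 5*c*asin(7*c/5)/2 + 5*sqrt(25 - 49*c^2)/14 + exp(7*c/3)/2


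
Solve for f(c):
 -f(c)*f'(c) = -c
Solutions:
 f(c) = -sqrt(C1 + c^2)
 f(c) = sqrt(C1 + c^2)


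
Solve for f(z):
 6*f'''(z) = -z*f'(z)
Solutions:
 f(z) = C1 + Integral(C2*airyai(-6^(2/3)*z/6) + C3*airybi(-6^(2/3)*z/6), z)


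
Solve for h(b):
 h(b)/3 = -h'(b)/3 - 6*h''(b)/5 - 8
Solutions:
 h(b) = (C1*sin(sqrt(335)*b/36) + C2*cos(sqrt(335)*b/36))*exp(-5*b/36) - 24


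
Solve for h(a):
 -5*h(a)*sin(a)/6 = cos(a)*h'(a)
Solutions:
 h(a) = C1*cos(a)^(5/6)


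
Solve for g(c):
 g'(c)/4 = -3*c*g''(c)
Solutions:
 g(c) = C1 + C2*c^(11/12)


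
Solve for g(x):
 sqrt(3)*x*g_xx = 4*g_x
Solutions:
 g(x) = C1 + C2*x^(1 + 4*sqrt(3)/3)


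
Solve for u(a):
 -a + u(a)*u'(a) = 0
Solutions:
 u(a) = -sqrt(C1 + a^2)
 u(a) = sqrt(C1 + a^2)


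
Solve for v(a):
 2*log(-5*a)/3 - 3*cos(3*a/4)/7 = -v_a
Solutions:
 v(a) = C1 - 2*a*log(-a)/3 - 2*a*log(5)/3 + 2*a/3 + 4*sin(3*a/4)/7


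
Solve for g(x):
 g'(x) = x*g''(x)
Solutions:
 g(x) = C1 + C2*x^2


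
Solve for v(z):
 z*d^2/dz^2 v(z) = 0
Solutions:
 v(z) = C1 + C2*z


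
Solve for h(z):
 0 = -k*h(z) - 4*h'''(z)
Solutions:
 h(z) = C1*exp(2^(1/3)*z*(-k)^(1/3)/2) + C2*exp(2^(1/3)*z*(-k)^(1/3)*(-1 + sqrt(3)*I)/4) + C3*exp(-2^(1/3)*z*(-k)^(1/3)*(1 + sqrt(3)*I)/4)


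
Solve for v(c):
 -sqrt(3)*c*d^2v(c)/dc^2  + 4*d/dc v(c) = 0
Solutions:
 v(c) = C1 + C2*c^(1 + 4*sqrt(3)/3)


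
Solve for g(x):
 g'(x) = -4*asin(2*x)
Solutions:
 g(x) = C1 - 4*x*asin(2*x) - 2*sqrt(1 - 4*x^2)


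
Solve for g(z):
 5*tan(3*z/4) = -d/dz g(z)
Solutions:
 g(z) = C1 + 20*log(cos(3*z/4))/3


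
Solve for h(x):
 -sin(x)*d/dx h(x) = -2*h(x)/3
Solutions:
 h(x) = C1*(cos(x) - 1)^(1/3)/(cos(x) + 1)^(1/3)


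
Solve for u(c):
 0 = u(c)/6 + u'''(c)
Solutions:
 u(c) = C3*exp(-6^(2/3)*c/6) + (C1*sin(2^(2/3)*3^(1/6)*c/4) + C2*cos(2^(2/3)*3^(1/6)*c/4))*exp(6^(2/3)*c/12)


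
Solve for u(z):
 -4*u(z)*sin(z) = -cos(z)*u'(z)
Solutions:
 u(z) = C1/cos(z)^4


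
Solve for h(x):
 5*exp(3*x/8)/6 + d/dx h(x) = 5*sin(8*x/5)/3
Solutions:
 h(x) = C1 - 20*exp(3*x/8)/9 - 25*cos(8*x/5)/24


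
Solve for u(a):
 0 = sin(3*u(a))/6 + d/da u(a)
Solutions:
 u(a) = -acos((-C1 - exp(a))/(C1 - exp(a)))/3 + 2*pi/3
 u(a) = acos((-C1 - exp(a))/(C1 - exp(a)))/3


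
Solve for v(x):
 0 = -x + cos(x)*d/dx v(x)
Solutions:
 v(x) = C1 + Integral(x/cos(x), x)


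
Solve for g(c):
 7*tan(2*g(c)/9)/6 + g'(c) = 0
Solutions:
 g(c) = -9*asin(C1*exp(-7*c/27))/2 + 9*pi/2
 g(c) = 9*asin(C1*exp(-7*c/27))/2


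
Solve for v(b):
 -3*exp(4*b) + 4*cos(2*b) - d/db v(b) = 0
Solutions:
 v(b) = C1 - 3*exp(4*b)/4 + 2*sin(2*b)


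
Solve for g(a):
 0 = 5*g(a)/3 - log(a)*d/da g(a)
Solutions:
 g(a) = C1*exp(5*li(a)/3)


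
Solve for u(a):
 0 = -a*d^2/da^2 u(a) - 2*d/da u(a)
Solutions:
 u(a) = C1 + C2/a


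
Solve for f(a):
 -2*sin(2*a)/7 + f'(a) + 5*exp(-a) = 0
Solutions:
 f(a) = C1 - cos(2*a)/7 + 5*exp(-a)


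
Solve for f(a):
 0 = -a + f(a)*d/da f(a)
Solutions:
 f(a) = -sqrt(C1 + a^2)
 f(a) = sqrt(C1 + a^2)


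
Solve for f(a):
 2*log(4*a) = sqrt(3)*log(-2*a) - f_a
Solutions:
 f(a) = C1 - a*(2 - sqrt(3))*log(a) + a*(-4*log(2) - sqrt(3) + sqrt(3)*log(2) + 2 + sqrt(3)*I*pi)


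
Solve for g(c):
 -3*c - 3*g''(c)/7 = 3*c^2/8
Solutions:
 g(c) = C1 + C2*c - 7*c^4/96 - 7*c^3/6


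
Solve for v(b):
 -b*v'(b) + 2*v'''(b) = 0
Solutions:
 v(b) = C1 + Integral(C2*airyai(2^(2/3)*b/2) + C3*airybi(2^(2/3)*b/2), b)


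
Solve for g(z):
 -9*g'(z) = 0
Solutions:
 g(z) = C1


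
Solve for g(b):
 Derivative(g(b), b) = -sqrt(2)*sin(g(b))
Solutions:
 g(b) = -acos((-C1 - exp(2*sqrt(2)*b))/(C1 - exp(2*sqrt(2)*b))) + 2*pi
 g(b) = acos((-C1 - exp(2*sqrt(2)*b))/(C1 - exp(2*sqrt(2)*b)))


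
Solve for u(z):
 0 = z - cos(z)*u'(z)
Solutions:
 u(z) = C1 + Integral(z/cos(z), z)


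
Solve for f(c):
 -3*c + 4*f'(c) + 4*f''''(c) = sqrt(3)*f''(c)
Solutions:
 f(c) = C1 + C2*exp(c*(2^(1/3)*3^(5/6)/(sqrt(9 - sqrt(3)/16) + 3)^(1/3) + 2*6^(2/3)*(sqrt(9 - sqrt(3)/16) + 3)^(1/3))/24)*sin(2^(1/3)*c*(-2*2^(1/3)*sqrt(3)*(sqrt(729 - 81*sqrt(3)/16) + 27)^(1/3) + 9/(sqrt(729 - 81*sqrt(3)/16) + 27)^(1/3))/24) + C3*exp(c*(2^(1/3)*3^(5/6)/(sqrt(9 - sqrt(3)/16) + 3)^(1/3) + 2*6^(2/3)*(sqrt(9 - sqrt(3)/16) + 3)^(1/3))/24)*cos(2^(1/3)*c*(-2*2^(1/3)*sqrt(3)*(sqrt(729 - 81*sqrt(3)/16) + 27)^(1/3) + 9/(sqrt(729 - 81*sqrt(3)/16) + 27)^(1/3))/24) + C4*exp(-c*(2^(1/3)*3^(5/6)/(sqrt(9 - sqrt(3)/16) + 3)^(1/3) + 2*6^(2/3)*(sqrt(9 - sqrt(3)/16) + 3)^(1/3))/12) + 3*c^2/8 + 3*sqrt(3)*c/16


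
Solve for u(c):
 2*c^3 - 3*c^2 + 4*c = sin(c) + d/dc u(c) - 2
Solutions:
 u(c) = C1 + c^4/2 - c^3 + 2*c^2 + 2*c + cos(c)


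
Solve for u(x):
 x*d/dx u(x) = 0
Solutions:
 u(x) = C1


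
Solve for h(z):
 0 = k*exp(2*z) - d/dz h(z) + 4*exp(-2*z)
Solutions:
 h(z) = C1 + k*exp(2*z)/2 - 2*exp(-2*z)


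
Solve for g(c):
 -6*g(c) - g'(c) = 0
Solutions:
 g(c) = C1*exp(-6*c)


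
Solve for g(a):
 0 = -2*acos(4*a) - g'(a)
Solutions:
 g(a) = C1 - 2*a*acos(4*a) + sqrt(1 - 16*a^2)/2


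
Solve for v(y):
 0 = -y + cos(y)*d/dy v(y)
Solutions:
 v(y) = C1 + Integral(y/cos(y), y)


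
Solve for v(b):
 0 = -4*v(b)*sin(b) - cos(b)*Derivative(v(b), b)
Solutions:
 v(b) = C1*cos(b)^4


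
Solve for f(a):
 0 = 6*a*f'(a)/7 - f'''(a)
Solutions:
 f(a) = C1 + Integral(C2*airyai(6^(1/3)*7^(2/3)*a/7) + C3*airybi(6^(1/3)*7^(2/3)*a/7), a)


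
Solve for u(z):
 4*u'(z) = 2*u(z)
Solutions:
 u(z) = C1*exp(z/2)


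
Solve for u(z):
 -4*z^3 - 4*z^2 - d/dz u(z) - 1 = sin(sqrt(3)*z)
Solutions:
 u(z) = C1 - z^4 - 4*z^3/3 - z + sqrt(3)*cos(sqrt(3)*z)/3


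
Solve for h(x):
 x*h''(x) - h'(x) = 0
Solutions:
 h(x) = C1 + C2*x^2


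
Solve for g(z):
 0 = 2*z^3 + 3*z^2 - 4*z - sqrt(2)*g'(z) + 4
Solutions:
 g(z) = C1 + sqrt(2)*z^4/4 + sqrt(2)*z^3/2 - sqrt(2)*z^2 + 2*sqrt(2)*z


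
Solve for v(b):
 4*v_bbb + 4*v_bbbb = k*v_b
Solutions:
 v(b) = C1 + C2*exp(-b*((-27*k/8 + sqrt((8 - 27*k)^2/16 - 4)/2 + 1)^(1/3) + 1 + (-27*k/8 + sqrt((8 - 27*k)^2/16 - 4)/2 + 1)^(-1/3))/3) + C3*exp(b*((-27*k/8 + sqrt((8 - 27*k)^2/16 - 4)/2 + 1)^(1/3) - sqrt(3)*I*(-27*k/8 + sqrt((8 - 27*k)^2/16 - 4)/2 + 1)^(1/3) - 2 - 4/((-1 + sqrt(3)*I)*(-27*k/8 + sqrt((8 - 27*k)^2/16 - 4)/2 + 1)^(1/3)))/6) + C4*exp(b*((-27*k/8 + sqrt((8 - 27*k)^2/16 - 4)/2 + 1)^(1/3) + sqrt(3)*I*(-27*k/8 + sqrt((8 - 27*k)^2/16 - 4)/2 + 1)^(1/3) - 2 + 4/((1 + sqrt(3)*I)*(-27*k/8 + sqrt((8 - 27*k)^2/16 - 4)/2 + 1)^(1/3)))/6)


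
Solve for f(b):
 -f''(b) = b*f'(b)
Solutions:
 f(b) = C1 + C2*erf(sqrt(2)*b/2)


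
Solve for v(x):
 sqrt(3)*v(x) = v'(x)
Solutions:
 v(x) = C1*exp(sqrt(3)*x)


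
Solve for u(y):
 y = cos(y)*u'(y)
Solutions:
 u(y) = C1 + Integral(y/cos(y), y)


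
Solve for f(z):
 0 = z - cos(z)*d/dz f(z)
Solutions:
 f(z) = C1 + Integral(z/cos(z), z)


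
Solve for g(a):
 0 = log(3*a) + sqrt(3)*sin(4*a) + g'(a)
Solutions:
 g(a) = C1 - a*log(a) - a*log(3) + a + sqrt(3)*cos(4*a)/4


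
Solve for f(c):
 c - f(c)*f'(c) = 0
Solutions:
 f(c) = -sqrt(C1 + c^2)
 f(c) = sqrt(C1 + c^2)


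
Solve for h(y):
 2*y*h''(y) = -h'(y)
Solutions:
 h(y) = C1 + C2*sqrt(y)


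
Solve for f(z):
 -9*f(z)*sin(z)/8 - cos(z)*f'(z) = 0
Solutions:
 f(z) = C1*cos(z)^(9/8)


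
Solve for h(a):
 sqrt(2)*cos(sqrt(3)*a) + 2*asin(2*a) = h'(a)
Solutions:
 h(a) = C1 + 2*a*asin(2*a) + sqrt(1 - 4*a^2) + sqrt(6)*sin(sqrt(3)*a)/3


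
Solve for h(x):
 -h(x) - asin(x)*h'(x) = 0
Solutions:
 h(x) = C1*exp(-Integral(1/asin(x), x))


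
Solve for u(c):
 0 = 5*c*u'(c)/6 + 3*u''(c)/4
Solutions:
 u(c) = C1 + C2*erf(sqrt(5)*c/3)


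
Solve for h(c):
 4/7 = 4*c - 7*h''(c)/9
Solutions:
 h(c) = C1 + C2*c + 6*c^3/7 - 18*c^2/49


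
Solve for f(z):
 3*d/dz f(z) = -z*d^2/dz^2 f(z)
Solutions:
 f(z) = C1 + C2/z^2


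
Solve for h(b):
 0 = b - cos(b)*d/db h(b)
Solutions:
 h(b) = C1 + Integral(b/cos(b), b)


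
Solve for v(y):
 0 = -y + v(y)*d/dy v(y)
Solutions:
 v(y) = -sqrt(C1 + y^2)
 v(y) = sqrt(C1 + y^2)


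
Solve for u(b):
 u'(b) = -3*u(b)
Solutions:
 u(b) = C1*exp(-3*b)


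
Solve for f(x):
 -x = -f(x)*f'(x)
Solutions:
 f(x) = -sqrt(C1 + x^2)
 f(x) = sqrt(C1 + x^2)


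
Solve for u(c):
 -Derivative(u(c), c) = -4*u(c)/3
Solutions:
 u(c) = C1*exp(4*c/3)


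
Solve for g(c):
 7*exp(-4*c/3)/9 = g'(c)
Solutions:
 g(c) = C1 - 7*exp(-4*c/3)/12


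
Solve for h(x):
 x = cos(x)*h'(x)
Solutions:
 h(x) = C1 + Integral(x/cos(x), x)


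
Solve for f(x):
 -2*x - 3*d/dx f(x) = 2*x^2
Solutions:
 f(x) = C1 - 2*x^3/9 - x^2/3


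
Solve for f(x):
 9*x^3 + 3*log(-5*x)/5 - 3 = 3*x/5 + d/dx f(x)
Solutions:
 f(x) = C1 + 9*x^4/4 - 3*x^2/10 + 3*x*log(-x)/5 + 3*x*(-6 + log(5))/5


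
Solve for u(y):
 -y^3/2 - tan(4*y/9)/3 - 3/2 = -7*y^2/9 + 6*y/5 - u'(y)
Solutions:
 u(y) = C1 + y^4/8 - 7*y^3/27 + 3*y^2/5 + 3*y/2 - 3*log(cos(4*y/9))/4


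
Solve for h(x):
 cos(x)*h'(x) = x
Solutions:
 h(x) = C1 + Integral(x/cos(x), x)


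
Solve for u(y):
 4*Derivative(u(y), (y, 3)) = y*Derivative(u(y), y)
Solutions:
 u(y) = C1 + Integral(C2*airyai(2^(1/3)*y/2) + C3*airybi(2^(1/3)*y/2), y)


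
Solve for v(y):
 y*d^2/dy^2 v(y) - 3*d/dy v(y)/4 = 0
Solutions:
 v(y) = C1 + C2*y^(7/4)


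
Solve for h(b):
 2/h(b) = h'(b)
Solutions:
 h(b) = -sqrt(C1 + 4*b)
 h(b) = sqrt(C1 + 4*b)


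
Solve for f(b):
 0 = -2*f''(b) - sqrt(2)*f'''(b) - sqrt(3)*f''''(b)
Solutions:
 f(b) = C1 + C2*b + (C3*sin(sqrt(6)*b*sqrt(-1 + 4*sqrt(3))/6) + C4*cos(sqrt(6)*b*sqrt(-1 + 4*sqrt(3))/6))*exp(-sqrt(6)*b/6)


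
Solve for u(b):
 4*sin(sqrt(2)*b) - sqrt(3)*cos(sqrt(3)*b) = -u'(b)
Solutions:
 u(b) = C1 + sin(sqrt(3)*b) + 2*sqrt(2)*cos(sqrt(2)*b)


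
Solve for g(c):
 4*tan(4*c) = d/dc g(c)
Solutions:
 g(c) = C1 - log(cos(4*c))


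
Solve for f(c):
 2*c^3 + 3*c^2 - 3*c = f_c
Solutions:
 f(c) = C1 + c^4/2 + c^3 - 3*c^2/2


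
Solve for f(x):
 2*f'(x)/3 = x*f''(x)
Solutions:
 f(x) = C1 + C2*x^(5/3)


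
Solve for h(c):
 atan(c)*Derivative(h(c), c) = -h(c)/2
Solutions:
 h(c) = C1*exp(-Integral(1/atan(c), c)/2)


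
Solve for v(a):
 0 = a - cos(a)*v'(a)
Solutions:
 v(a) = C1 + Integral(a/cos(a), a)


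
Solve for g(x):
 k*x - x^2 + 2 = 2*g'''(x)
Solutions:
 g(x) = C1 + C2*x + C3*x^2 + k*x^4/48 - x^5/120 + x^3/6


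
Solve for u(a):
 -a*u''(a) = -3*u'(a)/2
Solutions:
 u(a) = C1 + C2*a^(5/2)


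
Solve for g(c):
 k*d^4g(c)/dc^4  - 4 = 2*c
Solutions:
 g(c) = C1 + C2*c + C3*c^2 + C4*c^3 + c^5/(60*k) + c^4/(6*k)


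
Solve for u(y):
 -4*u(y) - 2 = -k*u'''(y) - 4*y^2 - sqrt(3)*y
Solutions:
 u(y) = C1*exp(2^(2/3)*y*(1/k)^(1/3)) + C2*exp(2^(2/3)*y*(-1 + sqrt(3)*I)*(1/k)^(1/3)/2) + C3*exp(-2^(2/3)*y*(1 + sqrt(3)*I)*(1/k)^(1/3)/2) + y^2 + sqrt(3)*y/4 - 1/2


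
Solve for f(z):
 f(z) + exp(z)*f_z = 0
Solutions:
 f(z) = C1*exp(exp(-z))


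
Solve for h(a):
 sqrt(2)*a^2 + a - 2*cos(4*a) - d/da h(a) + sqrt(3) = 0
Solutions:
 h(a) = C1 + sqrt(2)*a^3/3 + a^2/2 + sqrt(3)*a - sin(4*a)/2


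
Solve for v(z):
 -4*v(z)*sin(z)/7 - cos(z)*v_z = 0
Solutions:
 v(z) = C1*cos(z)^(4/7)


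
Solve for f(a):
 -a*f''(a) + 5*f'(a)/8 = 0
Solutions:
 f(a) = C1 + C2*a^(13/8)


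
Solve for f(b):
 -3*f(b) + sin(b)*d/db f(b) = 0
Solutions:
 f(b) = C1*(cos(b) - 1)^(3/2)/(cos(b) + 1)^(3/2)


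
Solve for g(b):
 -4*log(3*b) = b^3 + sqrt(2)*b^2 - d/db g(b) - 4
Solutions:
 g(b) = C1 + b^4/4 + sqrt(2)*b^3/3 + 4*b*log(b) - 8*b + b*log(81)


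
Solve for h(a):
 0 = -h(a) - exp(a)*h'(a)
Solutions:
 h(a) = C1*exp(exp(-a))


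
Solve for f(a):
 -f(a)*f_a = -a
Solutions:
 f(a) = -sqrt(C1 + a^2)
 f(a) = sqrt(C1 + a^2)


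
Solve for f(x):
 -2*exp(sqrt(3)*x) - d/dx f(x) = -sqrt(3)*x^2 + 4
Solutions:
 f(x) = C1 + sqrt(3)*x^3/3 - 4*x - 2*sqrt(3)*exp(sqrt(3)*x)/3


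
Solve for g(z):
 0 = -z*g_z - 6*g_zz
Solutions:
 g(z) = C1 + C2*erf(sqrt(3)*z/6)


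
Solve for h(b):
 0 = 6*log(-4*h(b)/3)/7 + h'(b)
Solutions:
 7*Integral(1/(log(-_y) - log(3) + 2*log(2)), (_y, h(b)))/6 = C1 - b


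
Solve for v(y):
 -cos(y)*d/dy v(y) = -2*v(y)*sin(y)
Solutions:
 v(y) = C1/cos(y)^2


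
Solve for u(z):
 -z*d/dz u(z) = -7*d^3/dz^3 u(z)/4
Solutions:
 u(z) = C1 + Integral(C2*airyai(14^(2/3)*z/7) + C3*airybi(14^(2/3)*z/7), z)


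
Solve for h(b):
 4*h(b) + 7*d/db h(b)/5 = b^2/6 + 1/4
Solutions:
 h(b) = C1*exp(-20*b/7) + b^2/24 - 7*b/240 + 349/4800


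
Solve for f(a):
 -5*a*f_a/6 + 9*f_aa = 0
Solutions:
 f(a) = C1 + C2*erfi(sqrt(15)*a/18)


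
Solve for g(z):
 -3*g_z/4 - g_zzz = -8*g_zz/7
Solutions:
 g(z) = C1 + (C2*sin(sqrt(83)*z/14) + C3*cos(sqrt(83)*z/14))*exp(4*z/7)


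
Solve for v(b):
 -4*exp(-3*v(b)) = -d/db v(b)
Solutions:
 v(b) = log(C1 + 12*b)/3
 v(b) = log((-3^(1/3) - 3^(5/6)*I)*(C1 + 4*b)^(1/3)/2)
 v(b) = log((-3^(1/3) + 3^(5/6)*I)*(C1 + 4*b)^(1/3)/2)


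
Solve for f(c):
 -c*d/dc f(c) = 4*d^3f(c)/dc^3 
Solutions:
 f(c) = C1 + Integral(C2*airyai(-2^(1/3)*c/2) + C3*airybi(-2^(1/3)*c/2), c)


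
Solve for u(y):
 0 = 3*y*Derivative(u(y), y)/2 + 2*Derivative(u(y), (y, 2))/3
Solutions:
 u(y) = C1 + C2*erf(3*sqrt(2)*y/4)


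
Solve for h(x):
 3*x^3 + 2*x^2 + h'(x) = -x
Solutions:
 h(x) = C1 - 3*x^4/4 - 2*x^3/3 - x^2/2


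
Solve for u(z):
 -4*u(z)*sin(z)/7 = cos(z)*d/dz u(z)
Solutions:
 u(z) = C1*cos(z)^(4/7)


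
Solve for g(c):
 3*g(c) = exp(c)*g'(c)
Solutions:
 g(c) = C1*exp(-3*exp(-c))


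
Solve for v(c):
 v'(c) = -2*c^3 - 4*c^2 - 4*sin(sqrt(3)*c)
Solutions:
 v(c) = C1 - c^4/2 - 4*c^3/3 + 4*sqrt(3)*cos(sqrt(3)*c)/3


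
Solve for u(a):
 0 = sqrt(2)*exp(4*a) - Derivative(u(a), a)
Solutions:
 u(a) = C1 + sqrt(2)*exp(4*a)/4


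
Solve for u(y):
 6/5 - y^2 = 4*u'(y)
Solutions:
 u(y) = C1 - y^3/12 + 3*y/10


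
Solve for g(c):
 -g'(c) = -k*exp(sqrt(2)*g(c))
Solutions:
 g(c) = sqrt(2)*(2*log(-1/(C1 + c*k)) - log(2))/4


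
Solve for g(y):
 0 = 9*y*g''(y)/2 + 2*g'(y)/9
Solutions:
 g(y) = C1 + C2*y^(77/81)


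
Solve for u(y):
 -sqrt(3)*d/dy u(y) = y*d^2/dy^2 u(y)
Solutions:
 u(y) = C1 + C2*y^(1 - sqrt(3))


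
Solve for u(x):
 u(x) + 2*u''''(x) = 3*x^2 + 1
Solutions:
 u(x) = 3*x^2 + (C1*sin(2^(1/4)*x/2) + C2*cos(2^(1/4)*x/2))*exp(-2^(1/4)*x/2) + (C3*sin(2^(1/4)*x/2) + C4*cos(2^(1/4)*x/2))*exp(2^(1/4)*x/2) + 1


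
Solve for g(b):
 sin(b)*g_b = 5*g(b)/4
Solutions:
 g(b) = C1*(cos(b) - 1)^(5/8)/(cos(b) + 1)^(5/8)


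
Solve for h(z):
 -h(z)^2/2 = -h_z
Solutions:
 h(z) = -2/(C1 + z)


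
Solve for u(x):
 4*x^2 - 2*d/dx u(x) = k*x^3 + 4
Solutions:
 u(x) = C1 - k*x^4/8 + 2*x^3/3 - 2*x


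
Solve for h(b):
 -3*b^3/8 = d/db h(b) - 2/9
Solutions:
 h(b) = C1 - 3*b^4/32 + 2*b/9


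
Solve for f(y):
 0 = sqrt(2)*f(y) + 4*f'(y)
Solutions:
 f(y) = C1*exp(-sqrt(2)*y/4)


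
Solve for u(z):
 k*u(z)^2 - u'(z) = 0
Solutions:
 u(z) = -1/(C1 + k*z)


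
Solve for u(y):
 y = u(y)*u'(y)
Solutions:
 u(y) = -sqrt(C1 + y^2)
 u(y) = sqrt(C1 + y^2)


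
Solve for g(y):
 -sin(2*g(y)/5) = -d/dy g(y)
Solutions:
 -y + 5*log(cos(2*g(y)/5) - 1)/4 - 5*log(cos(2*g(y)/5) + 1)/4 = C1


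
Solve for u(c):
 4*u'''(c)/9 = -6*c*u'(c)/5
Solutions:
 u(c) = C1 + Integral(C2*airyai(-3*10^(2/3)*c/10) + C3*airybi(-3*10^(2/3)*c/10), c)


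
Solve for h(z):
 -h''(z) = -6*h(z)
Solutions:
 h(z) = C1*exp(-sqrt(6)*z) + C2*exp(sqrt(6)*z)


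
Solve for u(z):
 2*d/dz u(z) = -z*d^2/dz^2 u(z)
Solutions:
 u(z) = C1 + C2/z


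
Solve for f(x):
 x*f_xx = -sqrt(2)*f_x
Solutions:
 f(x) = C1 + C2*x^(1 - sqrt(2))


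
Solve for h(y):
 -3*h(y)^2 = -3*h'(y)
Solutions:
 h(y) = -1/(C1 + y)


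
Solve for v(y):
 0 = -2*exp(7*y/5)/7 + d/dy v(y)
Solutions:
 v(y) = C1 + 10*exp(7*y/5)/49


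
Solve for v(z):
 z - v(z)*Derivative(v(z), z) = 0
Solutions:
 v(z) = -sqrt(C1 + z^2)
 v(z) = sqrt(C1 + z^2)


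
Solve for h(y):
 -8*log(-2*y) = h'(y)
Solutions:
 h(y) = C1 - 8*y*log(-y) + 8*y*(1 - log(2))


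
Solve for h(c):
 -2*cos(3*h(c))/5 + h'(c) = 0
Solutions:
 -2*c/5 - log(sin(3*h(c)) - 1)/6 + log(sin(3*h(c)) + 1)/6 = C1


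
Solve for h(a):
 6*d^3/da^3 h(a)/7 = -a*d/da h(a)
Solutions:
 h(a) = C1 + Integral(C2*airyai(-6^(2/3)*7^(1/3)*a/6) + C3*airybi(-6^(2/3)*7^(1/3)*a/6), a)


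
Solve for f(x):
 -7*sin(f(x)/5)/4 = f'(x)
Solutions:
 7*x/4 + 5*log(cos(f(x)/5) - 1)/2 - 5*log(cos(f(x)/5) + 1)/2 = C1


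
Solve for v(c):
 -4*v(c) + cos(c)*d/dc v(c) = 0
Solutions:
 v(c) = C1*(sin(c)^2 + 2*sin(c) + 1)/(sin(c)^2 - 2*sin(c) + 1)


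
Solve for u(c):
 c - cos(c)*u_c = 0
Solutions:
 u(c) = C1 + Integral(c/cos(c), c)


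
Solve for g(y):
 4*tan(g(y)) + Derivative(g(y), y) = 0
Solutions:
 g(y) = pi - asin(C1*exp(-4*y))
 g(y) = asin(C1*exp(-4*y))


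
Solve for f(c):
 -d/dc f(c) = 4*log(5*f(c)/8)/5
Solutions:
 -5*Integral(1/(-log(_y) - log(5) + 3*log(2)), (_y, f(c)))/4 = C1 - c


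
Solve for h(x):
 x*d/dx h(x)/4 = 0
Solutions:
 h(x) = C1


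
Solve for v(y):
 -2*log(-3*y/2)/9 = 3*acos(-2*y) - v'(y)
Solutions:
 v(y) = C1 + 2*y*log(-y)/9 + 3*y*acos(-2*y) - 2*y/9 - 2*y*log(2)/9 + 2*y*log(3)/9 + 3*sqrt(1 - 4*y^2)/2


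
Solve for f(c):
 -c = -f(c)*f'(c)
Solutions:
 f(c) = -sqrt(C1 + c^2)
 f(c) = sqrt(C1 + c^2)


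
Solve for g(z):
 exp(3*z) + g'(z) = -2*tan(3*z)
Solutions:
 g(z) = C1 - exp(3*z)/3 + 2*log(cos(3*z))/3


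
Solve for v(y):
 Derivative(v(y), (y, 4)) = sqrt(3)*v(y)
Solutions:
 v(y) = C1*exp(-3^(1/8)*y) + C2*exp(3^(1/8)*y) + C3*sin(3^(1/8)*y) + C4*cos(3^(1/8)*y)


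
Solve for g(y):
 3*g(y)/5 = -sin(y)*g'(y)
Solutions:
 g(y) = C1*(cos(y) + 1)^(3/10)/(cos(y) - 1)^(3/10)


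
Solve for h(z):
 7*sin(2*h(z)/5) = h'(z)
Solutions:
 -7*z + 5*log(cos(2*h(z)/5) - 1)/4 - 5*log(cos(2*h(z)/5) + 1)/4 = C1


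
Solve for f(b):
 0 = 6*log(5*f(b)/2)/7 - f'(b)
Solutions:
 7*Integral(1/(-log(_y) - log(5) + log(2)), (_y, f(b)))/6 = C1 - b


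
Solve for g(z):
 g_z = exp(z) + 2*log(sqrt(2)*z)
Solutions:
 g(z) = C1 + 2*z*log(z) + z*(-2 + log(2)) + exp(z)


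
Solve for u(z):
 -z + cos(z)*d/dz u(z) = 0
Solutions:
 u(z) = C1 + Integral(z/cos(z), z)


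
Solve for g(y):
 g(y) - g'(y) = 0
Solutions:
 g(y) = C1*exp(y)


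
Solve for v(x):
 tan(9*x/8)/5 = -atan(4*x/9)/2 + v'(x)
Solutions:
 v(x) = C1 + x*atan(4*x/9)/2 - 9*log(16*x^2 + 81)/16 - 8*log(cos(9*x/8))/45


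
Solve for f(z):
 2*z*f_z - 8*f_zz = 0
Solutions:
 f(z) = C1 + C2*erfi(sqrt(2)*z/4)


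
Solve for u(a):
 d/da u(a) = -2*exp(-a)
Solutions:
 u(a) = C1 + 2*exp(-a)


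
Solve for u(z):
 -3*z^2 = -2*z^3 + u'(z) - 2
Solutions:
 u(z) = C1 + z^4/2 - z^3 + 2*z


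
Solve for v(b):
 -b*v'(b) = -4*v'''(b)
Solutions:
 v(b) = C1 + Integral(C2*airyai(2^(1/3)*b/2) + C3*airybi(2^(1/3)*b/2), b)


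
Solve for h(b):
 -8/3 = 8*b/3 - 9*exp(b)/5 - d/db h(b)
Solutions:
 h(b) = C1 + 4*b^2/3 + 8*b/3 - 9*exp(b)/5


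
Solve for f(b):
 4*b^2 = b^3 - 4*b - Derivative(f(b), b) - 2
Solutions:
 f(b) = C1 + b^4/4 - 4*b^3/3 - 2*b^2 - 2*b


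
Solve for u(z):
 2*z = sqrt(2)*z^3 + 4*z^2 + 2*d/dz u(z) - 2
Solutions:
 u(z) = C1 - sqrt(2)*z^4/8 - 2*z^3/3 + z^2/2 + z


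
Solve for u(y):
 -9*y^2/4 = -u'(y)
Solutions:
 u(y) = C1 + 3*y^3/4


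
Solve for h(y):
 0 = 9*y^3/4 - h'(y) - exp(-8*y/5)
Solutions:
 h(y) = C1 + 9*y^4/16 + 5*exp(-8*y/5)/8


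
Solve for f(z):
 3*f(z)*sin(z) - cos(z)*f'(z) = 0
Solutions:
 f(z) = C1/cos(z)^3


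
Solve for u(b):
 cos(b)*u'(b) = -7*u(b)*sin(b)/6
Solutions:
 u(b) = C1*cos(b)^(7/6)


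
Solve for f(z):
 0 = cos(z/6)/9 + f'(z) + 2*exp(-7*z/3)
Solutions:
 f(z) = C1 - 2*sin(z/6)/3 + 6*exp(-7*z/3)/7


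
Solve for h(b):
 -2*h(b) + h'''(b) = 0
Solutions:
 h(b) = C3*exp(2^(1/3)*b) + (C1*sin(2^(1/3)*sqrt(3)*b/2) + C2*cos(2^(1/3)*sqrt(3)*b/2))*exp(-2^(1/3)*b/2)


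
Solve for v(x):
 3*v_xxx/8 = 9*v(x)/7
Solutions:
 v(x) = C3*exp(2*3^(1/3)*7^(2/3)*x/7) + (C1*sin(3^(5/6)*7^(2/3)*x/7) + C2*cos(3^(5/6)*7^(2/3)*x/7))*exp(-3^(1/3)*7^(2/3)*x/7)


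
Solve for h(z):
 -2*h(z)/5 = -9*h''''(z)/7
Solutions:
 h(z) = C1*exp(-14^(1/4)*sqrt(3)*5^(3/4)*z/15) + C2*exp(14^(1/4)*sqrt(3)*5^(3/4)*z/15) + C3*sin(14^(1/4)*sqrt(3)*5^(3/4)*z/15) + C4*cos(14^(1/4)*sqrt(3)*5^(3/4)*z/15)


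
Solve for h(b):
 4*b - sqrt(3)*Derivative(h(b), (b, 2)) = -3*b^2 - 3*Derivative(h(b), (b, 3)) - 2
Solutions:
 h(b) = C1 + C2*b + C3*exp(sqrt(3)*b/3) + sqrt(3)*b^4/12 + b^3*(2*sqrt(3)/9 + 1) + b^2*(2 + 10*sqrt(3)/3)


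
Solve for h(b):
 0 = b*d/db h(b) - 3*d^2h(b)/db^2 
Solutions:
 h(b) = C1 + C2*erfi(sqrt(6)*b/6)


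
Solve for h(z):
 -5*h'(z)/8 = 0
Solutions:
 h(z) = C1


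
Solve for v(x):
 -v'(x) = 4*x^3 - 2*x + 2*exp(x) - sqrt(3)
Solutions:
 v(x) = C1 - x^4 + x^2 + sqrt(3)*x - 2*exp(x)


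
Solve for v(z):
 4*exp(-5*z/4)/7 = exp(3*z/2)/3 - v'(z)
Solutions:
 v(z) = C1 + 2*exp(3*z/2)/9 + 16*exp(-5*z/4)/35


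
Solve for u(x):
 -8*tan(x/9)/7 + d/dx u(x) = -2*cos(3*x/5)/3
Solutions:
 u(x) = C1 - 72*log(cos(x/9))/7 - 10*sin(3*x/5)/9


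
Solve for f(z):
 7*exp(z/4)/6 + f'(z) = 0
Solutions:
 f(z) = C1 - 14*exp(z/4)/3


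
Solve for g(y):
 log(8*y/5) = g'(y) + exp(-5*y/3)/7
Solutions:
 g(y) = C1 + y*log(y) + y*(-log(5) - 1 + 3*log(2)) + 3*exp(-5*y/3)/35


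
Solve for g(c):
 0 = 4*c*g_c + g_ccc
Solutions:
 g(c) = C1 + Integral(C2*airyai(-2^(2/3)*c) + C3*airybi(-2^(2/3)*c), c)


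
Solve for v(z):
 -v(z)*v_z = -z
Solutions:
 v(z) = -sqrt(C1 + z^2)
 v(z) = sqrt(C1 + z^2)


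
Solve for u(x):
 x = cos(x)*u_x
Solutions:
 u(x) = C1 + Integral(x/cos(x), x)


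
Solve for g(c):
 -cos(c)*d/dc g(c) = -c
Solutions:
 g(c) = C1 + Integral(c/cos(c), c)


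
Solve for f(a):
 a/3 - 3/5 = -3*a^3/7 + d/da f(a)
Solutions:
 f(a) = C1 + 3*a^4/28 + a^2/6 - 3*a/5


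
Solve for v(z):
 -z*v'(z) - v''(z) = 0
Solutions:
 v(z) = C1 + C2*erf(sqrt(2)*z/2)


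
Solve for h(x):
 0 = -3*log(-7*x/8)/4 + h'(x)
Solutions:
 h(x) = C1 + 3*x*log(-x)/4 + 3*x*(-3*log(2) - 1 + log(7))/4


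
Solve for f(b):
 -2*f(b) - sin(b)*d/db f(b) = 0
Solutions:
 f(b) = C1*(cos(b) + 1)/(cos(b) - 1)


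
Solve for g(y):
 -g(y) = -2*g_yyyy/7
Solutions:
 g(y) = C1*exp(-2^(3/4)*7^(1/4)*y/2) + C2*exp(2^(3/4)*7^(1/4)*y/2) + C3*sin(2^(3/4)*7^(1/4)*y/2) + C4*cos(2^(3/4)*7^(1/4)*y/2)


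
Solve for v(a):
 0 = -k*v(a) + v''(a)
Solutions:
 v(a) = C1*exp(-a*sqrt(k)) + C2*exp(a*sqrt(k))


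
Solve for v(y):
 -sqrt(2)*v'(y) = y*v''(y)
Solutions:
 v(y) = C1 + C2*y^(1 - sqrt(2))


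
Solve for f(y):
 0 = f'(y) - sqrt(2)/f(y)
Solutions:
 f(y) = -sqrt(C1 + 2*sqrt(2)*y)
 f(y) = sqrt(C1 + 2*sqrt(2)*y)


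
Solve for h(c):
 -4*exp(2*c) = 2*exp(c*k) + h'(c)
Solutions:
 h(c) = C1 - 2*exp(2*c) - 2*exp(c*k)/k


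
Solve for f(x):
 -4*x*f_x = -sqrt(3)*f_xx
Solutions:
 f(x) = C1 + C2*erfi(sqrt(2)*3^(3/4)*x/3)


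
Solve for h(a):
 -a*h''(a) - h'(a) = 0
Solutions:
 h(a) = C1 + C2*log(a)


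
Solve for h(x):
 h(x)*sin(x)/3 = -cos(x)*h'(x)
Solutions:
 h(x) = C1*cos(x)^(1/3)


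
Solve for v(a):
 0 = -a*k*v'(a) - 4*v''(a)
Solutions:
 v(a) = Piecewise((-sqrt(2)*sqrt(pi)*C1*erf(sqrt(2)*a*sqrt(k)/4)/sqrt(k) - C2, (k > 0) | (k < 0)), (-C1*a - C2, True))


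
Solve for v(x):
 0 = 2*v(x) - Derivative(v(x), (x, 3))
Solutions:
 v(x) = C3*exp(2^(1/3)*x) + (C1*sin(2^(1/3)*sqrt(3)*x/2) + C2*cos(2^(1/3)*sqrt(3)*x/2))*exp(-2^(1/3)*x/2)


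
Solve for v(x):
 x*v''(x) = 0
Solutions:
 v(x) = C1 + C2*x


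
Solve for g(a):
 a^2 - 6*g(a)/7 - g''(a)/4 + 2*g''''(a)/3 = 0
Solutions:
 g(a) = C1*exp(-sqrt(21)*a*sqrt(7 + sqrt(1841))/28) + C2*exp(sqrt(21)*a*sqrt(7 + sqrt(1841))/28) + C3*sin(sqrt(21)*a*sqrt(-7 + sqrt(1841))/28) + C4*cos(sqrt(21)*a*sqrt(-7 + sqrt(1841))/28) + 7*a^2/6 - 49/72


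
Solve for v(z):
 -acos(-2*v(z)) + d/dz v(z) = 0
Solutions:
 Integral(1/acos(-2*_y), (_y, v(z))) = C1 + z


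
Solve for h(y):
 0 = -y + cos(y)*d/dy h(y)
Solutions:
 h(y) = C1 + Integral(y/cos(y), y)


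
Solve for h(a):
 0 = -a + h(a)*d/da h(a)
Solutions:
 h(a) = -sqrt(C1 + a^2)
 h(a) = sqrt(C1 + a^2)


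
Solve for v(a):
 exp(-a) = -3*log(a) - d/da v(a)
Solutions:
 v(a) = C1 - 3*a*log(a) + 3*a + exp(-a)


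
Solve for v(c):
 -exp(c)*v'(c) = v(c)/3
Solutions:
 v(c) = C1*exp(exp(-c)/3)


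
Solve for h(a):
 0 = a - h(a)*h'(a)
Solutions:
 h(a) = -sqrt(C1 + a^2)
 h(a) = sqrt(C1 + a^2)


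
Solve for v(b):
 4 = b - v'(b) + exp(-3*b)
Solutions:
 v(b) = C1 + b^2/2 - 4*b - exp(-3*b)/3


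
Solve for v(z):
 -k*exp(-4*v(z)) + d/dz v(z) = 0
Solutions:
 v(z) = log(-I*(C1 + 4*k*z)^(1/4))
 v(z) = log(I*(C1 + 4*k*z)^(1/4))
 v(z) = log(-(C1 + 4*k*z)^(1/4))
 v(z) = log(C1 + 4*k*z)/4


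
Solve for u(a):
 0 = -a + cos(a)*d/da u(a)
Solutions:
 u(a) = C1 + Integral(a/cos(a), a)


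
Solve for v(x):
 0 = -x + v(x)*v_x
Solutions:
 v(x) = -sqrt(C1 + x^2)
 v(x) = sqrt(C1 + x^2)


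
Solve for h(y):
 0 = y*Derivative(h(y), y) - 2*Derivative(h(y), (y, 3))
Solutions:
 h(y) = C1 + Integral(C2*airyai(2^(2/3)*y/2) + C3*airybi(2^(2/3)*y/2), y)


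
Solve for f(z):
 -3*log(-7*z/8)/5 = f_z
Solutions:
 f(z) = C1 - 3*z*log(-z)/5 + 3*z*(-log(7) + 1 + 3*log(2))/5


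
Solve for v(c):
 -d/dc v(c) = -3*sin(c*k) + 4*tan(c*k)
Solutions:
 v(c) = C1 - 4*Piecewise((-log(cos(c*k))/k, Ne(k, 0)), (0, True)) + 3*Piecewise((-cos(c*k)/k, Ne(k, 0)), (0, True))


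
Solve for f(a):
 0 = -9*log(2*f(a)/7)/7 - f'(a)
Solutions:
 7*Integral(1/(log(_y) - log(7) + log(2)), (_y, f(a)))/9 = C1 - a


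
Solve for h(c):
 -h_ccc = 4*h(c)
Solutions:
 h(c) = C3*exp(-2^(2/3)*c) + (C1*sin(2^(2/3)*sqrt(3)*c/2) + C2*cos(2^(2/3)*sqrt(3)*c/2))*exp(2^(2/3)*c/2)


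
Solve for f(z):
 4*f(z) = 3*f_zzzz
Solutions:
 f(z) = C1*exp(-sqrt(2)*3^(3/4)*z/3) + C2*exp(sqrt(2)*3^(3/4)*z/3) + C3*sin(sqrt(2)*3^(3/4)*z/3) + C4*cos(sqrt(2)*3^(3/4)*z/3)


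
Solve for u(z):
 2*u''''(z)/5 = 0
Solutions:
 u(z) = C1 + C2*z + C3*z^2 + C4*z^3


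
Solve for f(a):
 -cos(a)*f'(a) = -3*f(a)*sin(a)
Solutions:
 f(a) = C1/cos(a)^3


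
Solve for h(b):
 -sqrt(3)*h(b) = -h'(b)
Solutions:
 h(b) = C1*exp(sqrt(3)*b)


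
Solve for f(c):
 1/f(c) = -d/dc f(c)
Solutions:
 f(c) = -sqrt(C1 - 2*c)
 f(c) = sqrt(C1 - 2*c)
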